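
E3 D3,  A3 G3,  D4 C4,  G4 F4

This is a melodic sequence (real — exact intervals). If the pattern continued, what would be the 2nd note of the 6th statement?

Eb5

The unit is 2 notes. Position-2 pitches of the 4 shown cells: D3, G3, C4, F4.
Each moves up a 4th. Continuing: Bb4 → Eb5.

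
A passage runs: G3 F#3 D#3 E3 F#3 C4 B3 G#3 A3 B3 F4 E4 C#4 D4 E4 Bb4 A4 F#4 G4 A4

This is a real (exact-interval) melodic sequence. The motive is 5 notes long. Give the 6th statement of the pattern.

Unit = 5 notes; the statements start on G3, C4, F4, Bb4, moving up a 4th each time.
Extending up a 4th: Eb5 → Ab5.
Statement 6 starts on Ab5 and keeps the same exact contour: Ab5 G5 E5 F5 G5.

Ab5 G5 E5 F5 G5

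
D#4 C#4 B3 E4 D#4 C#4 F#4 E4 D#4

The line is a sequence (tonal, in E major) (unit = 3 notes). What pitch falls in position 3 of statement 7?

A4

With 3-note cells, note 3 of each statement runs B3, C#4, D#4.
Extending up a 2nd: E4 → F#4 → G#4 → A4.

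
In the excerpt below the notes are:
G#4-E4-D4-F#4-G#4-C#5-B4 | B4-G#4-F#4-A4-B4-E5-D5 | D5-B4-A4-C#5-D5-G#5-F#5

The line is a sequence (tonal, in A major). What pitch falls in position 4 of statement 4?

E5

Grouping in 7s, the 4th note of each cell is F#4, A4, C#5.
One more up a 3rd gives E5.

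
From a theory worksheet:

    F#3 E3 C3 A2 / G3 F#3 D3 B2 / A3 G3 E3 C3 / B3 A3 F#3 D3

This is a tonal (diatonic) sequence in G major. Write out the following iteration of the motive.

C4 B3 G3 E3

Unit = 4 notes; the statements start on F#3, G3, A3, B3, moving up a 2nd each time.
From C4 the diatonic shape gives C4 B3 G3 E3.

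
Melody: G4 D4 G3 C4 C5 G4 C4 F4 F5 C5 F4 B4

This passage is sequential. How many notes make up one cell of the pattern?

There are 12 notes; a 4-note unit gives 3 cells:
G4 D4 G3 C4 | C5 G4 C4 F4 | F5 C5 F4 B4
Each cell is the previous one up a 4th — so the unit is 4 notes.

4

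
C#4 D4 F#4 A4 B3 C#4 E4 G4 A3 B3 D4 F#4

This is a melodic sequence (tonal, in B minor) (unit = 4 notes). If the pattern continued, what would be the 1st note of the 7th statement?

D3

With 4-note cells, note 1 of each statement runs C#4, B3, A3.
Carrying that down a 2nd forward: G3 → F#3 → E3 → D3.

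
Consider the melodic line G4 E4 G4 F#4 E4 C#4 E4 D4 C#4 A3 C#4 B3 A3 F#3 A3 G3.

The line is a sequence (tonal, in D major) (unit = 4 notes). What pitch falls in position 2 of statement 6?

B2

Grouping in 4s, the 2nd note of each cell is E4, C#4, A3, F#3.
Carrying that down a 3rd forward: D3 → B2.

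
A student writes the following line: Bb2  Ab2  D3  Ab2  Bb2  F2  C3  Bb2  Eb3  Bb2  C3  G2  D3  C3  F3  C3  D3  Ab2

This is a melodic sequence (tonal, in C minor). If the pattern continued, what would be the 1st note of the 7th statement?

Ab3

The unit is 6 notes. Position-1 pitches of the 3 shown cells: Bb2, C3, D3.
Extending up a 2nd: Eb3 → F3 → G3 → Ab3.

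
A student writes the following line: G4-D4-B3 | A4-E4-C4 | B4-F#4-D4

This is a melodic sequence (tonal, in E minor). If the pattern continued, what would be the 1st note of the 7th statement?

Grouping in 3s, the 1st note of each cell is G4, A4, B4.
Extending up a 2nd: C5 → D5 → E5 → F#5.

F#5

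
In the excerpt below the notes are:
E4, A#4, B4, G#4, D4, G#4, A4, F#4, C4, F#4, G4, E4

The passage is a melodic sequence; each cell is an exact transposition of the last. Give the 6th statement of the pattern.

The 4-note cells begin on E4, D4, C4 — each down a 2nd from the last.
Extending down a 2nd: Bb3 → Ab3 → Gb3.
So cell 6 is Gb3 C4 Db4 Bb3.

Gb3 C4 Db4 Bb3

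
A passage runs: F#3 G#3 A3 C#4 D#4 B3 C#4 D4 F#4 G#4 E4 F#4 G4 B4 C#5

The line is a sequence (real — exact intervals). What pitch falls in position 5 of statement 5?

Grouping in 5s, the 5th note of each cell is D#4, G#4, C#5.
Carrying that up a 4th forward: F#5 → B5.

B5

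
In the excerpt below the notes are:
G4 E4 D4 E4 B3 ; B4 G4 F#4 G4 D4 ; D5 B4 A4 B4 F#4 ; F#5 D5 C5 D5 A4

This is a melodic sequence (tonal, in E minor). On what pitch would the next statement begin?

A5

Unit = 5 notes; the statements start on G4, B4, D5, F#5, moving up a 3rd each time.
One more step up a 3rd gives A5.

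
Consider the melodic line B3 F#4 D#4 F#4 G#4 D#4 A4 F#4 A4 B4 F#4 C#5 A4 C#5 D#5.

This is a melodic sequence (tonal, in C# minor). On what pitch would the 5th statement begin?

Unit = 5 notes; the statements start on B3, D#4, F#4, moving up a 3rd each time.
Extending the heads up a 3rd: A4 → C#5.

C#5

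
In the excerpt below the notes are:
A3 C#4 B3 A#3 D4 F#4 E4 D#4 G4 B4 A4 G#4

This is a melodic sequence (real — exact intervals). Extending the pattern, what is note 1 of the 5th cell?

The unit is 4 notes. Position-1 pitches of the 3 shown cells: A3, D4, G4.
Carrying that up a 4th forward: C5 → F5.

F5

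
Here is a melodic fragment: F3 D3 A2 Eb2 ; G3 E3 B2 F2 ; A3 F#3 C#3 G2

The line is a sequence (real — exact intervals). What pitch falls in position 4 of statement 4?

With 4-note cells, note 4 of each statement runs Eb2, F2, G2.
Each moves up a 2nd; the next is A2.

A2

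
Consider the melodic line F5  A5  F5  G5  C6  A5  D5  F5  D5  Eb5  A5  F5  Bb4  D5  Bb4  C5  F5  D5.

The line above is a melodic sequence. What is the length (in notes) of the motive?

6

There are 18 notes; a 6-note unit gives 3 cells:
F5 A5 F5 G5 C6 A5 | D5 F5 D5 Eb5 A5 F5 | Bb4 D5 Bb4 C5 F5 D5
Every group is a transposition down a 3rd of the one before; no shorter unit works.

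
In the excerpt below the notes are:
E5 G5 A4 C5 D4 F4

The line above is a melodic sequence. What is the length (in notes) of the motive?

Try groups of 2 (3 cells in 6 notes):
E5 G5 | A4 C5 | D4 F4
Each cell is the previous one down a 5th — so the unit is 2 notes.

2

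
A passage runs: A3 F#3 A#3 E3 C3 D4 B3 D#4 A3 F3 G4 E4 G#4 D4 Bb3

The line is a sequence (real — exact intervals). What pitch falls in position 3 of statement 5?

Grouping in 5s, the 3rd note of each cell is A#3, D#4, G#4.
Each moves up a 4th. Continuing: C#5 → F#5.

F#5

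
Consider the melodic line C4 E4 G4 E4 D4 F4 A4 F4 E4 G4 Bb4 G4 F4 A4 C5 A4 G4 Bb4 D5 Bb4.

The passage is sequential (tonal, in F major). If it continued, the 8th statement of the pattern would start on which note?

C5

The 4-note cells begin on C4, D4, E4, F4, G4 — each up a 2nd from the last.
Extending the heads up a 2nd: A4 → Bb4 → C5.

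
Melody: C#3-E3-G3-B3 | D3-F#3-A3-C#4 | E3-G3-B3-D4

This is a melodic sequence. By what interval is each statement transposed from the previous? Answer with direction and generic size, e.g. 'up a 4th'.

Taking 4-note groups, the heads are C#3, D3, E3: the pattern moves up a 2nd.
C#3 to D3 is up a 2nd.

up a 2nd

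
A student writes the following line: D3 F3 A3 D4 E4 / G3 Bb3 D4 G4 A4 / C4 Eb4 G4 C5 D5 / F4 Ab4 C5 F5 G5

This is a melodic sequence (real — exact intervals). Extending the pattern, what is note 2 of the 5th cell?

Db5

With 5-note cells, note 2 of each statement runs F3, Bb3, Eb4, Ab4.
One more up a 4th gives Db5.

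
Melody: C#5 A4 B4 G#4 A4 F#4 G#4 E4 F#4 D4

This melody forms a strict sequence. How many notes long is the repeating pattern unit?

There are 10 notes; a 2-note unit gives 5 cells:
C#5 A4 | B4 G#4 | A4 F#4 | G#4 E4 | F#4 D4
Each cell is the previous one down a 2nd — so the unit is 2 notes.

2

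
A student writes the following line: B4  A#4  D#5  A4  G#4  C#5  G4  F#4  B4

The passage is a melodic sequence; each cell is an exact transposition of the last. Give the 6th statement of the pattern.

Db4 C4 F4

Unit = 3 notes; the statements start on B4, A4, G4, moving down a 2nd each time.
Continuing the starts: F4 → Eb4 → Db4.
From Db4 the exact shape gives Db4 C4 F4.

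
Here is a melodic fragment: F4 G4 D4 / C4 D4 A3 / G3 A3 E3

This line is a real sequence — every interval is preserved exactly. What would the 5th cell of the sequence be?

Unit = 3 notes; the statements start on F4, C4, G3, moving down a 4th each time.
Continuing the starts: D3 → A2.
Statement 5 starts on A2 and keeps the same exact contour: A2 B2 F#2.

A2 B2 F#2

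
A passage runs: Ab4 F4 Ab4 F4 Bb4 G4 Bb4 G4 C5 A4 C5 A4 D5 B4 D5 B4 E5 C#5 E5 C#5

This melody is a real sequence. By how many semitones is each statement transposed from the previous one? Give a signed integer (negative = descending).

Unit = 4 notes; the statements start on Ab4, Bb4, C5, D5, E5, moving up a 2nd each time.
Ab4→Bb4 is 70 − 68 = 2 semitones.

2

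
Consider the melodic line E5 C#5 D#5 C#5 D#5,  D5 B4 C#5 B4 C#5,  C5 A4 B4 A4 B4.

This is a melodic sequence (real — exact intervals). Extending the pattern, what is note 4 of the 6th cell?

Eb4

Grouping in 5s, the 4th note of each cell is C#5, B4, A4.
Each moves down a 2nd. Continuing: G4 → F4 → Eb4.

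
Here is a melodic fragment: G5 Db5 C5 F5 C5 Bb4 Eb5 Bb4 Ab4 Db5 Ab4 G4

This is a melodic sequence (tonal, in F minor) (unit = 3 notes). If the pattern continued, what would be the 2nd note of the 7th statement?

Grouping in 3s, the 2nd note of each cell is Db5, C5, Bb4, Ab4.
Extending down a 2nd: G4 → F4 → Eb4.

Eb4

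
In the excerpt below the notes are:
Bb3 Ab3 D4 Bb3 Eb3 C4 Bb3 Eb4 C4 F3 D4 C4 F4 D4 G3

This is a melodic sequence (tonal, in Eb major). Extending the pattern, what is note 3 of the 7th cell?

C5

The unit is 5 notes. Position-3 pitches of the 3 shown cells: D4, Eb4, F4.
Carrying that up a 2nd forward: G4 → Ab4 → Bb4 → C5.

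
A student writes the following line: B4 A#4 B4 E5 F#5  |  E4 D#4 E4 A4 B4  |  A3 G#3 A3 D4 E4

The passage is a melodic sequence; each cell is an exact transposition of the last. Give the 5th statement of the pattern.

Unit = 5 notes; the statements start on B4, E4, A3, moving down a 5th each time.
Continuing the starts: D3 → G2.
Statement 5 starts on G2 and keeps the same exact contour: G2 F#2 G2 C3 D3.

G2 F#2 G2 C3 D3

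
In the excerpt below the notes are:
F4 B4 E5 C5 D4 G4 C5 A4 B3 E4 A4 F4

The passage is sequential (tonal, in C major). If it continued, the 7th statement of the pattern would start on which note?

A2

The 4-note cells begin on F4, D4, B3 — each down a 3rd from the last.
Extending the heads down a 3rd: G3 → E3 → C3 → A2.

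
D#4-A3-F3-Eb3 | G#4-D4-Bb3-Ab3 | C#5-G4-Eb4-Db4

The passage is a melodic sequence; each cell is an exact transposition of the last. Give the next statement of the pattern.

Taking 4-note groups, the heads are D#4, G#4, C#5: the pattern moves up a 4th.
So cell 4 is F#5 C5 Ab4 Gb4.

F#5 C5 Ab4 Gb4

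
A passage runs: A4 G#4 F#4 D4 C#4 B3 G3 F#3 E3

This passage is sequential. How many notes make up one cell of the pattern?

There are 9 notes; a 3-note unit gives 3 cells:
A4 G#4 F#4 | D4 C#4 B3 | G3 F#3 E3
Each cell is the previous one down a 5th — so the unit is 3 notes.

3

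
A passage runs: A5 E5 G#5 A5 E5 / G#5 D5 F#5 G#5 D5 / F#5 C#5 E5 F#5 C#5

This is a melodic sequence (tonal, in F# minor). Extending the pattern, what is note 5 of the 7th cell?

Grouping in 5s, the 5th note of each cell is E5, D5, C#5.
Each moves down a 2nd. Continuing: B4 → A4 → G#4 → F#4.

F#4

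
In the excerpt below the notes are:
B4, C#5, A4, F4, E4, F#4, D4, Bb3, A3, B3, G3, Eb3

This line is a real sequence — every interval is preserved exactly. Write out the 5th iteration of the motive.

Unit = 4 notes; the statements start on B4, E4, A3, moving down a 5th each time.
Continuing the starts: D3 → G2.
Statement 5 starts on G2 and keeps the same exact contour: G2 A2 F2 Db2.

G2 A2 F2 Db2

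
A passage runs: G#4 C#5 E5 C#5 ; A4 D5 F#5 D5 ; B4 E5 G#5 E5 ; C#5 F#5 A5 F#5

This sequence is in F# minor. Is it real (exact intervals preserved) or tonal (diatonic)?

Every note is diatonic to F# minor.
Cell 1 has +3 semitones from note 2 to 3, but cell 2 has +4 — the interval quality changes while the contour stays the same, which is the hallmark of a tonal sequence.

tonal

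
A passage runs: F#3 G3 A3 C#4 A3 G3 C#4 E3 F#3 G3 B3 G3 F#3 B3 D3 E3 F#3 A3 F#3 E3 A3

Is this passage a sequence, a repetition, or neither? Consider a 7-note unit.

Each 7-note cell is the previous one transposed down a 2nd.

sequence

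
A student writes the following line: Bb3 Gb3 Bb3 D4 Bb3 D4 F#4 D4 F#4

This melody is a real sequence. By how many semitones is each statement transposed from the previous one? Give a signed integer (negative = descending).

4

Unit = 3 notes; the statements start on Bb3, D4, F#4, moving up a 3rd each time.
Bb3 to D4 spans +4 semitones.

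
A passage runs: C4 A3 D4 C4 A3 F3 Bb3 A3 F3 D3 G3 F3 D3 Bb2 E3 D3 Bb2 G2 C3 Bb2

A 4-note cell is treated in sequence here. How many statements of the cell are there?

20 notes in groups of 4 gives 20/4 = 5 statements.
Starts: C4, A3, F3, D3, Bb2 — each down a 3rd.

5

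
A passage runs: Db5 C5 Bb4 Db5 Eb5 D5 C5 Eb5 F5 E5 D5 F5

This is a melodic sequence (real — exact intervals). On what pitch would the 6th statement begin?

The 4-note cells begin on Db5, Eb5, F5 — each up a 2nd from the last.
Extending the heads up a 2nd: G5 → A5 → B5.

B5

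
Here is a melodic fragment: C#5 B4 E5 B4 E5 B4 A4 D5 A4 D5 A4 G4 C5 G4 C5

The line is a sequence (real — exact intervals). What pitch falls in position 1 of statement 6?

Eb4

With 5-note cells, note 1 of each statement runs C#5, B4, A4.
Extending down a 2nd: G4 → F4 → Eb4.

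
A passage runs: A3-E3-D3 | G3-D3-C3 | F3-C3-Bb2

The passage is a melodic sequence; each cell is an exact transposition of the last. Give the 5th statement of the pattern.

Db3 Ab2 Gb2

Taking 3-note groups, the heads are A3, G3, F3: the pattern moves down a 2nd.
Carrying on: Eb3 → Db3.
From Db3 the exact shape gives Db3 Ab2 Gb2.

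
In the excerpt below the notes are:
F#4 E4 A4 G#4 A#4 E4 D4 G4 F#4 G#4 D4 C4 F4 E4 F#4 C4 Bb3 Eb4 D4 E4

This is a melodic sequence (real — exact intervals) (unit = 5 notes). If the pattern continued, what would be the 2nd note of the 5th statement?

Ab3

The unit is 5 notes. Position-2 pitches of the 4 shown cells: E4, D4, C4, Bb3.
From Bb3, down a 2nd gives Ab3.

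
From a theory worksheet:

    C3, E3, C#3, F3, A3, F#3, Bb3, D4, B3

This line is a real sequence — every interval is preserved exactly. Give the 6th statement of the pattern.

With a 3-note motive the entries are C3, F3, Bb3, each up a 4th from the previous.
Extending up a 4th: Eb4 → Ab4 → Db5.
So cell 6 is Db5 F5 D5.

Db5 F5 D5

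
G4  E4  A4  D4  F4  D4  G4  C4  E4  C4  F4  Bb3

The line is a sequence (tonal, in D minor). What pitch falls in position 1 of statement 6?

With 4-note cells, note 1 of each statement runs G4, F4, E4.
Each moves down a 2nd. Continuing: D4 → C4 → Bb3.

Bb3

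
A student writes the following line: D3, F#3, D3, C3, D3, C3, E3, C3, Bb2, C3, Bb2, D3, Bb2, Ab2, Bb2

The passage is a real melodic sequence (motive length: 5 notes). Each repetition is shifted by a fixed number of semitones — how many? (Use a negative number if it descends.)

The 5-note cells begin on D3, C3, Bb2 — each down a 2nd from the last.
D3 to C3 spans -2 semitones.

-2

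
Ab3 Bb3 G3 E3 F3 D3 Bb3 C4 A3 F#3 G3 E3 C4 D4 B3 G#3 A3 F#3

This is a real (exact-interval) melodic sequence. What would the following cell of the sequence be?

D4 E4 C#4 A#3 B3 G#3

Taking 6-note groups, the heads are Ab3, Bb3, C4: the pattern moves up a 2nd.
Statement 4 starts on D4 and keeps the same exact contour: D4 E4 C#4 A#3 B3 G#3.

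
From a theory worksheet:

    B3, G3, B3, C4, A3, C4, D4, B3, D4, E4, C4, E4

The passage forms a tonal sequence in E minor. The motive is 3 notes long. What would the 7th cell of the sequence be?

The 3-note cells begin on B3, C4, D4, E4 — each up a 2nd from the last.
Carrying on: F#4 → G4 → A4.
So cell 7 is A4 F#4 A4.

A4 F#4 A4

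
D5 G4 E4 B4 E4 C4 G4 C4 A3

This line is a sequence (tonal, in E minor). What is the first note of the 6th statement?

Taking 3-note groups, the heads are D5, B4, G4: the pattern moves down a 3rd.
Continuing: E4 → C4 → A3. Statement 6 starts on A3.

A3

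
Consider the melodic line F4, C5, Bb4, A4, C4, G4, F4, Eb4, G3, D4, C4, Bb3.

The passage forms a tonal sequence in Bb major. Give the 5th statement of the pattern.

The 4-note cells begin on F4, C4, G3 — each down a 4th from the last.
Continuing the starts: D3 → A2.
Statement 5 starts on A2 and keeps the same diatonic contour: A2 Eb3 D3 C3.

A2 Eb3 D3 C3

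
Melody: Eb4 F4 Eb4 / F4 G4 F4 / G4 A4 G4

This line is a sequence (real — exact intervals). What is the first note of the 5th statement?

B4

Taking 3-note groups, the heads are Eb4, F4, G4: the pattern moves up a 2nd.
Continuing: A4 → B4. Statement 5 starts on B4.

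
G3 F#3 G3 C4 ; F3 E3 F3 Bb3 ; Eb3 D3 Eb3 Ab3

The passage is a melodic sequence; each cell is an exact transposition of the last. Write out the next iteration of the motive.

Db3 C3 Db3 Gb3

Unit = 4 notes; the statements start on G3, F3, Eb3, moving down a 2nd each time.
Statement 4 starts on Db3 and keeps the same exact contour: Db3 C3 Db3 Gb3.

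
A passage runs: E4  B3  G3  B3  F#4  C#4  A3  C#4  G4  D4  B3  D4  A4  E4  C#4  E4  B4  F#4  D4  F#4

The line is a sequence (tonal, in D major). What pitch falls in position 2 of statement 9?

C#5

Grouping in 4s, the 2nd note of each cell is B3, C#4, D4, E4, F#4.
Each moves up a 2nd. Continuing: G4 → A4 → B4 → C#5.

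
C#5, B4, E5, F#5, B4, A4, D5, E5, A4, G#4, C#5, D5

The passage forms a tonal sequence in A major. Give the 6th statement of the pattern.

Unit = 4 notes; the statements start on C#5, B4, A4, moving down a 2nd each time.
Extending down a 2nd: G#4 → F#4 → E4.
From E4 the diatonic shape gives E4 D4 G#4 A4.

E4 D4 G#4 A4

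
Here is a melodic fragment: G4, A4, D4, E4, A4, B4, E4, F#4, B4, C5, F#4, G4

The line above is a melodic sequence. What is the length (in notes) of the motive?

Try groups of 4 (3 cells in 12 notes):
G4 A4 D4 E4 | A4 B4 E4 F#4 | B4 C5 F#4 G4
That's a consistent up a 2nd shift per cell, and no other grouping gives one.

4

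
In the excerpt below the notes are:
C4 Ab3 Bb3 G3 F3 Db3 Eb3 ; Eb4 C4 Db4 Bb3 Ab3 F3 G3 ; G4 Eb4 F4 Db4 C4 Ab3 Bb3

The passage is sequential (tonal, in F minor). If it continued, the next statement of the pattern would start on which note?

The 7-note cells begin on C4, Eb4, G4 — each up a 3rd from the last.
The next head, up a 3rd from G4, is Bb4.

Bb4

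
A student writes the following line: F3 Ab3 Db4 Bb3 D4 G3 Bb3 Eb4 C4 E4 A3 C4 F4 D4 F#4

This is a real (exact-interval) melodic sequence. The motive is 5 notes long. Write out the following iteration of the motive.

Taking 5-note groups, the heads are F3, G3, A3: the pattern moves up a 2nd.
From B3 the exact shape gives B3 D4 G4 E4 G#4.

B3 D4 G4 E4 G#4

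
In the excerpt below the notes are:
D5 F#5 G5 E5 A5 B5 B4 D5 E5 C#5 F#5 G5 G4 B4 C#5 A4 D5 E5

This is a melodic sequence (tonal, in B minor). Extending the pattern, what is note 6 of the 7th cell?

With 6-note cells, note 6 of each statement runs B5, G5, E5.
Extending down a 3rd: C#5 → A4 → F#4 → D4.

D4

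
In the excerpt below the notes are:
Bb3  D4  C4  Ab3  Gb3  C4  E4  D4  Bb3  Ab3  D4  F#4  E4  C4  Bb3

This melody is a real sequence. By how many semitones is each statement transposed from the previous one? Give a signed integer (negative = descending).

Taking 5-note groups, the heads are Bb3, C4, D4: the pattern moves up a 2nd.
Counting half-steps from Bb3 to C4: 2.

2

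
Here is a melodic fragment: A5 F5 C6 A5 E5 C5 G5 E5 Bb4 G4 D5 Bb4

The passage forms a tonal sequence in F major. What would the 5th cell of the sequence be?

The 4-note cells begin on A5, E5, Bb4 — each down a 4th from the last.
Extending down a 4th: F4 → C4.
So cell 5 is C4 A3 E4 C4.

C4 A3 E4 C4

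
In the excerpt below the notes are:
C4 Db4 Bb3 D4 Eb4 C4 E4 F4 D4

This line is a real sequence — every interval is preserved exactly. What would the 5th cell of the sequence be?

G#4 A4 F#4

With a 3-note motive the entries are C4, D4, E4, each up a 2nd from the previous.
Carrying on: F#4 → G#4.
Statement 5 starts on G#4 and keeps the same exact contour: G#4 A4 F#4.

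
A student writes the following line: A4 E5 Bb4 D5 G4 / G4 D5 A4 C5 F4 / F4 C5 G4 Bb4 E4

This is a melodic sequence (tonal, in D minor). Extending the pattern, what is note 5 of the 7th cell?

Grouping in 5s, the 5th note of each cell is G4, F4, E4.
Extending down a 2nd: D4 → C4 → Bb3 → A3.

A3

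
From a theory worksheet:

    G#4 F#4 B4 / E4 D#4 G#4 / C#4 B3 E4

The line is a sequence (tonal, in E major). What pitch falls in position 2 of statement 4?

The unit is 3 notes. Position-2 pitches of the 3 shown cells: F#4, D#4, B3.
One more down a 3rd gives G#3.

G#3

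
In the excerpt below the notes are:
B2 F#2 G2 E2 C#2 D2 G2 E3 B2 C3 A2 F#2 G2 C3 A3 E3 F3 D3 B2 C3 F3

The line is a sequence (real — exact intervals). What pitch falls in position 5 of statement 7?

With 7-note cells, note 5 of each statement runs C#2, F#2, B2.
Carrying that up a 4th forward: E3 → A3 → D4 → G4.

G4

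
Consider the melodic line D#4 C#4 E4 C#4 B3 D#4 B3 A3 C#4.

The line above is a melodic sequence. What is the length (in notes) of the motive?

3

9 notes total. Splitting into 3 groups of 3:
D#4 C#4 E4 | C#4 B3 D#4 | B3 A3 C#4
That's a consistent down a 2nd shift per cell, and no other grouping gives one.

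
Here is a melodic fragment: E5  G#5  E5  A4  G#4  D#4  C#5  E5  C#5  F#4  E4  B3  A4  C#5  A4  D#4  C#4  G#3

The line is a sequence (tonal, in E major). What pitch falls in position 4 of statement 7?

With 6-note cells, note 4 of each statement runs A4, F#4, D#4.
Each moves down a 3rd. Continuing: B3 → G#3 → E3 → C#3.

C#3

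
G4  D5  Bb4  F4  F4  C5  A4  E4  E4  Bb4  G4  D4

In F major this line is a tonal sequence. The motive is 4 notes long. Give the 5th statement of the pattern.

C4 G4 E4 Bb3

Unit = 4 notes; the statements start on G4, F4, E4, moving down a 2nd each time.
Carrying on: D4 → C4.
Statement 5 starts on C4 and keeps the same diatonic contour: C4 G4 E4 Bb3.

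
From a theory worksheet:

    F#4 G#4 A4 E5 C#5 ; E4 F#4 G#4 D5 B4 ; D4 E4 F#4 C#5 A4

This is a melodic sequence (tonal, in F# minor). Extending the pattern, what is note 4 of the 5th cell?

Grouping in 5s, the 4th note of each cell is E5, D5, C#5.
Carrying that down a 2nd forward: B4 → A4.

A4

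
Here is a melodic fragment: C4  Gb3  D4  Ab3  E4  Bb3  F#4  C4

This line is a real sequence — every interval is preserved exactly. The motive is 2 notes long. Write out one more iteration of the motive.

G#4 D4

With a 2-note motive the entries are C4, D4, E4, F#4, each up a 2nd from the previous.
Statement 5 starts on G#4 and keeps the same exact contour: G#4 D4.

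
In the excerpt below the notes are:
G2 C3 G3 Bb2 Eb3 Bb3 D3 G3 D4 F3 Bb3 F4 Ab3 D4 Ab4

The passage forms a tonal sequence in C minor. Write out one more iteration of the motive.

C4 F4 C5

The 3-note cells begin on G2, Bb2, D3, F3, Ab3 — each up a 3rd from the last.
Statement 6 starts on C4 and keeps the same diatonic contour: C4 F4 C5.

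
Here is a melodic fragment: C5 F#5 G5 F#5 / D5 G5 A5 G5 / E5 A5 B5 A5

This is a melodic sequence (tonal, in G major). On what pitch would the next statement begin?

F#5

With a 4-note motive the entries are C5, D5, E5, each up a 2nd from the previous.
One more step up a 2nd gives F#5.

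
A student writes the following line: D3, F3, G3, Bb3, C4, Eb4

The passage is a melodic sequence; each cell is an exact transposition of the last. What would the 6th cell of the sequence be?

Unit = 2 notes; the statements start on D3, G3, C4, moving up a 4th each time.
Carrying on: F4 → Bb4 → Eb5.
From Eb5 the exact shape gives Eb5 Gb5.

Eb5 Gb5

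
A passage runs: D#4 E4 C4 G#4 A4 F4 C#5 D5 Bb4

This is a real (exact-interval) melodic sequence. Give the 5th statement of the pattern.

B5 C6 Ab5

With a 3-note motive the entries are D#4, G#4, C#5, each up a 4th from the previous.
Extending up a 4th: F#5 → B5.
Statement 5 starts on B5 and keeps the same exact contour: B5 C6 Ab5.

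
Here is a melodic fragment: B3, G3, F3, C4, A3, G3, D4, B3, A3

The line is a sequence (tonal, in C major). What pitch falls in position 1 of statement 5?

Grouping in 3s, the 1st note of each cell is B3, C4, D4.
Carrying that up a 2nd forward: E4 → F4.

F4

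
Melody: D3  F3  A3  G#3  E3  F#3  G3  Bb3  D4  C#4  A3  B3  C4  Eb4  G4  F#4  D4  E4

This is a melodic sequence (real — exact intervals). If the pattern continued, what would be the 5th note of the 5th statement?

C5

With 6-note cells, note 5 of each statement runs E3, A3, D4.
Carrying that up a 4th forward: G4 → C5.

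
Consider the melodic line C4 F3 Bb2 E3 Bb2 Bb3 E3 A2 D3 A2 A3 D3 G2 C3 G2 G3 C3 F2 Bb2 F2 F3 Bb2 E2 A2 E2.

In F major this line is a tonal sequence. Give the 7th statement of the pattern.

D3 G2 C2 F2 C2

Unit = 5 notes; the statements start on C4, Bb3, A3, G3, F3, moving down a 2nd each time.
Extending down a 2nd: E3 → D3.
So cell 7 is D3 G2 C2 F2 C2.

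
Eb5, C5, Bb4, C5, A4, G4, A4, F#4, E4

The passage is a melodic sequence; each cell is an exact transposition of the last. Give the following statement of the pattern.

F#4 D#4 C#4

With a 3-note motive the entries are Eb5, C5, A4, each down a 3rd from the previous.
From F#4 the exact shape gives F#4 D#4 C#4.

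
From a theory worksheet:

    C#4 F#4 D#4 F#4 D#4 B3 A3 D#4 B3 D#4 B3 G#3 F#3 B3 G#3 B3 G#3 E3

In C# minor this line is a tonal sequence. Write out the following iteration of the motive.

D#3 G#3 E3 G#3 E3 C#3

The 6-note cells begin on C#4, A3, F#3 — each down a 3rd from the last.
So cell 4 is D#3 G#3 E3 G#3 E3 C#3.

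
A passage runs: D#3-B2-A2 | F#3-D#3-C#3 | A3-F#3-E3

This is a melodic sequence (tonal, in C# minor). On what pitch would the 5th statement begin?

The 3-note cells begin on D#3, F#3, A3 — each up a 3rd from the last.
Extending the heads up a 3rd: C#4 → E4.

E4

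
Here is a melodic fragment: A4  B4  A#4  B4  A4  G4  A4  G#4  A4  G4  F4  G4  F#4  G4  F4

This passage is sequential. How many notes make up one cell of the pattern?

5

Try groups of 5 (3 cells in 15 notes):
A4 B4 A#4 B4 A4 | G4 A4 G#4 A4 G4 | F4 G4 F#4 G4 F4
That's a consistent down a 2nd shift per cell, and no other grouping gives one.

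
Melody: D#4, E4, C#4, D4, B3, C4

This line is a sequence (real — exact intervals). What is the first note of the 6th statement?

F3

With a 2-note motive the entries are D#4, C#4, B3, each down a 2nd from the previous.
Continuing: A3 → G3 → F3. Statement 6 starts on F3.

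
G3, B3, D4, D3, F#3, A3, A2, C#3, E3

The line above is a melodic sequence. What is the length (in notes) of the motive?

9 notes total. Splitting into 3 groups of 3:
G3 B3 D4 | D3 F#3 A3 | A2 C#3 E3
That's a consistent down a 4th shift per cell, and no other grouping gives one.

3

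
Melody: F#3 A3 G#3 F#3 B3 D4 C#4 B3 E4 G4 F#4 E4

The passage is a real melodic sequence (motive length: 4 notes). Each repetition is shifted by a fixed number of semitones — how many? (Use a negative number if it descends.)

5

Unit = 4 notes; the statements start on F#3, B3, E4, moving up a 4th each time.
F#3 to B3 spans +5 semitones.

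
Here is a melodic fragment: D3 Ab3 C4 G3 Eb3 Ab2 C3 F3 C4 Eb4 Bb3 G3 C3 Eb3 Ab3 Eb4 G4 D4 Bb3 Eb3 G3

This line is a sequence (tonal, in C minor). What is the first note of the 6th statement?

Taking 7-note groups, the heads are D3, F3, Ab3: the pattern moves up a 3rd.
Extending the heads up a 3rd: C4 → Eb4 → G4.

G4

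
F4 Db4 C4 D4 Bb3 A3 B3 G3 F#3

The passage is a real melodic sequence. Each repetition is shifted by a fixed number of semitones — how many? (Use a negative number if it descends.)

-3

With a 3-note motive the entries are F4, D4, B3, each down a 3rd from the previous.
F4→D4 is 62 − 65 = -3 semitones.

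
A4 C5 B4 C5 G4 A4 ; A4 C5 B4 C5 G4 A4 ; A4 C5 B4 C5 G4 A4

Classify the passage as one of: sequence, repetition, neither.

Each 6-note cell is identical (A4 C5 B4 C5 G4 A4), restated at the same pitch.

repetition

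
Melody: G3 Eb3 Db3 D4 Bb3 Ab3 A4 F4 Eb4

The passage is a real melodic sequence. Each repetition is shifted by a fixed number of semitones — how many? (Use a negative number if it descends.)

The 3-note cells begin on G3, D4, A4 — each up a 5th from the last.
G3 to D4 spans +7 semitones.

7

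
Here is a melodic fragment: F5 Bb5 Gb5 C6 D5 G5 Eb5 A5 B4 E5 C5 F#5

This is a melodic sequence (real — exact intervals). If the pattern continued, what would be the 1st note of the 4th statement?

G#4

With 4-note cells, note 1 of each statement runs F5, D5, B4.
One more down a 3rd gives G#4.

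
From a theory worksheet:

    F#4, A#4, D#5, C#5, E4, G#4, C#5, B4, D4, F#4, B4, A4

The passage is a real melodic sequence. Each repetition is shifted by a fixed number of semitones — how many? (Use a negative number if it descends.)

The 4-note cells begin on F#4, E4, D4 — each down a 2nd from the last.
F#4→E4 is 64 − 66 = -2 semitones.

-2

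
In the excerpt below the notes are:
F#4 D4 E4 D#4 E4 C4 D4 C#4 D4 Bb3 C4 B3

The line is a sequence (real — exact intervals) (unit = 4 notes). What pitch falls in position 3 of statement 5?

Grouping in 4s, the 3rd note of each cell is E4, D4, C4.
Each moves down a 2nd. Continuing: Bb3 → Ab3.

Ab3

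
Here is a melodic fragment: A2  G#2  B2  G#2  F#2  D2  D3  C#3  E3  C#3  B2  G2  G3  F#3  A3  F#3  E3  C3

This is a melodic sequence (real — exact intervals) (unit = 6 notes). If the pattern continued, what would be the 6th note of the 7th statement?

The unit is 6 notes. Position-6 pitches of the 3 shown cells: D2, G2, C3.
Each moves up a 4th. Continuing: F3 → Bb3 → Eb4 → Ab4.

Ab4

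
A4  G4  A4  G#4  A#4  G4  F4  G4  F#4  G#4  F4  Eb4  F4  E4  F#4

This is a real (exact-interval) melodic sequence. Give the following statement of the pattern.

With a 5-note motive the entries are A4, G4, F4, each down a 2nd from the previous.
So cell 4 is Eb4 Db4 Eb4 D4 E4.

Eb4 Db4 Eb4 D4 E4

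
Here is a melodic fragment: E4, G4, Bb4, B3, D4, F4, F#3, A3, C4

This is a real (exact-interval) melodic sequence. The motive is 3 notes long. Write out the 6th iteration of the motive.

D#2 F#2 A2

Taking 3-note groups, the heads are E4, B3, F#3: the pattern moves down a 4th.
Carrying on: C#3 → G#2 → D#2.
From D#2 the exact shape gives D#2 F#2 A2.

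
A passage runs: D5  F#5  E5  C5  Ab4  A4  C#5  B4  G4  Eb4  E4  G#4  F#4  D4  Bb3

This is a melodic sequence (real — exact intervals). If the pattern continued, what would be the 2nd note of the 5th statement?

A#3

The unit is 5 notes. Position-2 pitches of the 3 shown cells: F#5, C#5, G#4.
Extending down a 4th: D#4 → A#3.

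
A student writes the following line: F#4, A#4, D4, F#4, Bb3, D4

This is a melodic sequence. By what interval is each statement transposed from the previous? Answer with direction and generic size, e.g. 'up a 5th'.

Taking 2-note groups, the heads are F#4, D4, Bb3: the pattern moves down a 3rd.
F#4 to D4 is down a 3rd.

down a 3rd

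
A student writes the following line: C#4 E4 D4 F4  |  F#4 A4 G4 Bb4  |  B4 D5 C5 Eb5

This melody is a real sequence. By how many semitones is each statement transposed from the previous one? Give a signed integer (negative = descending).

The 4-note cells begin on C#4, F#4, B4 — each up a 4th from the last.
Counting half-steps from C#4 to F#4: 5.

5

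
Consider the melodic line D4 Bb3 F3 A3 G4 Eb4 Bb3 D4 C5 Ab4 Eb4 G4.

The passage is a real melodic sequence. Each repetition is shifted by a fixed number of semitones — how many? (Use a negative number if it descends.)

5

With a 4-note motive the entries are D4, G4, C5, each up a 4th from the previous.
D4 to G4 spans +5 semitones.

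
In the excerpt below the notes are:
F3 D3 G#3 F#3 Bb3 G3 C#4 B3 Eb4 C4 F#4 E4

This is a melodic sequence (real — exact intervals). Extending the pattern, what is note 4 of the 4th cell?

A4

With 4-note cells, note 4 of each statement runs F#3, B3, E4.
One more up a 4th gives A4.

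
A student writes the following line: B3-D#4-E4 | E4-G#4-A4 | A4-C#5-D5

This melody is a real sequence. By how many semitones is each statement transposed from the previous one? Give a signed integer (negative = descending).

Unit = 3 notes; the statements start on B3, E4, A4, moving up a 4th each time.
Counting half-steps from B3 to E4: 5.

5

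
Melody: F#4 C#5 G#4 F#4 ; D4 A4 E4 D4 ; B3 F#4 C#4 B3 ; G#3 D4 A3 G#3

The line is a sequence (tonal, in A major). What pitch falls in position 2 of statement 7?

The unit is 4 notes. Position-2 pitches of the 4 shown cells: C#5, A4, F#4, D4.
Each moves down a 3rd. Continuing: B3 → G#3 → E3.

E3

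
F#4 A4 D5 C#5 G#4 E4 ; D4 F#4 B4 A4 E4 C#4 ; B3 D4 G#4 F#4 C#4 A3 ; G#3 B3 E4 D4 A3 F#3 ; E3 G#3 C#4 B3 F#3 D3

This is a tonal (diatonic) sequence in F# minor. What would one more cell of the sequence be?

C#3 E3 A3 G#3 D3 B2

Unit = 6 notes; the statements start on F#4, D4, B3, G#3, E3, moving down a 3rd each time.
So cell 6 is C#3 E3 A3 G#3 D3 B2.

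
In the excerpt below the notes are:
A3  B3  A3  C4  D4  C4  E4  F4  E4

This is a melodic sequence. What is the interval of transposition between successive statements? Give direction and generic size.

With a 3-note motive the entries are A3, C4, E4, each up a 3rd from the previous.
A3 to C4 is up a 3rd.

up a 3rd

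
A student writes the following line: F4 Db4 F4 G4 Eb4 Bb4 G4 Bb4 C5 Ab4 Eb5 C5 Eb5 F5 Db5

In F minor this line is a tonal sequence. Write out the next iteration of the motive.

With a 5-note motive the entries are F4, Bb4, Eb5, each up a 4th from the previous.
From Ab5 the diatonic shape gives Ab5 F5 Ab5 Bb5 G5.

Ab5 F5 Ab5 Bb5 G5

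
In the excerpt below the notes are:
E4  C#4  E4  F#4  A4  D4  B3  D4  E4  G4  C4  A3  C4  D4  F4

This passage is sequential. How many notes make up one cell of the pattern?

Try groups of 5 (3 cells in 15 notes):
E4 C#4 E4 F#4 A4 | D4 B3 D4 E4 G4 | C4 A3 C4 D4 F4
That's a consistent down a 2nd shift per cell, and no other grouping gives one.

5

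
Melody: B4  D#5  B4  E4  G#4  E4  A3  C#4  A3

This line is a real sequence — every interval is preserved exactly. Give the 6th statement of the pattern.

The 3-note cells begin on B4, E4, A3 — each down a 5th from the last.
Extending down a 5th: D3 → G2 → C2.
Statement 6 starts on C2 and keeps the same exact contour: C2 E2 C2.

C2 E2 C2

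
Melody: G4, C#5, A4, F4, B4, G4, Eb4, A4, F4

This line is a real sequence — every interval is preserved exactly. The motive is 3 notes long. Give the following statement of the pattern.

Db4 G4 Eb4

With a 3-note motive the entries are G4, F4, Eb4, each down a 2nd from the previous.
So cell 4 is Db4 G4 Eb4.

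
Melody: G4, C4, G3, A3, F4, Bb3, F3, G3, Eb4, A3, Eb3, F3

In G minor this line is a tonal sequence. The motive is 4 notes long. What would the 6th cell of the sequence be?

Bb3 Eb3 Bb2 C3

With a 4-note motive the entries are G4, F4, Eb4, each down a 2nd from the previous.
Continuing the starts: D4 → C4 → Bb3.
From Bb3 the diatonic shape gives Bb3 Eb3 Bb2 C3.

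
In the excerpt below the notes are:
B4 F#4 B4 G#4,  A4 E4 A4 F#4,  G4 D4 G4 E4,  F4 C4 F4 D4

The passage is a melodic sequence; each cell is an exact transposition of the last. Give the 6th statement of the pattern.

Db4 Ab3 Db4 Bb3

The 4-note cells begin on B4, A4, G4, F4 — each down a 2nd from the last.
Extending down a 2nd: Eb4 → Db4.
From Db4 the exact shape gives Db4 Ab3 Db4 Bb3.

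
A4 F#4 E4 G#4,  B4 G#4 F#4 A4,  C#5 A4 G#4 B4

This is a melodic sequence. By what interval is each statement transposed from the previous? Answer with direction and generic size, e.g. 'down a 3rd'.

up a 2nd

The 4-note cells begin on A4, B4, C#5 — each up a 2nd from the last.
From A4 to B4: up a 2nd.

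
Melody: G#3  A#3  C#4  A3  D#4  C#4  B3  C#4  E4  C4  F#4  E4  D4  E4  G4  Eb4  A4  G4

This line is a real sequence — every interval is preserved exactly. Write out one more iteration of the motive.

Taking 6-note groups, the heads are G#3, B3, D4: the pattern moves up a 3rd.
Statement 4 starts on F4 and keeps the same exact contour: F4 G4 Bb4 Gb4 C5 Bb4.

F4 G4 Bb4 Gb4 C5 Bb4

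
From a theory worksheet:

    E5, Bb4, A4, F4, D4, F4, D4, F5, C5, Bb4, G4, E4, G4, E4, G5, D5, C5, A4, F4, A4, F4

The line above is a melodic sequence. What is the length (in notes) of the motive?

7

21 notes total. Splitting into 3 groups of 7:
E5 Bb4 A4 F4 D4 F4 D4 | F5 C5 Bb4 G4 E4 G4 E4 | G5 D5 C5 A4 F4 A4 F4
That's a consistent up a 2nd shift per cell, and no other grouping gives one.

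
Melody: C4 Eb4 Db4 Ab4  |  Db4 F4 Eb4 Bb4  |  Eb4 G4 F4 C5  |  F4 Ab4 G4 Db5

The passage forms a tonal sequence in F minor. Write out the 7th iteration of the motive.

Unit = 4 notes; the statements start on C4, Db4, Eb4, F4, moving up a 2nd each time.
Carrying on: G4 → Ab4 → Bb4.
Statement 7 starts on Bb4 and keeps the same diatonic contour: Bb4 Db5 C5 G5.

Bb4 Db5 C5 G5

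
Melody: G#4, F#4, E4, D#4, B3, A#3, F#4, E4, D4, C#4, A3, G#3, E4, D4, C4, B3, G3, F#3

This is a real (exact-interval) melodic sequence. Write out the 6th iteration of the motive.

Bb3 Ab3 Gb3 F3 Db3 C3

The 6-note cells begin on G#4, F#4, E4 — each down a 2nd from the last.
Continuing the starts: D4 → C4 → Bb3.
So cell 6 is Bb3 Ab3 Gb3 F3 Db3 C3.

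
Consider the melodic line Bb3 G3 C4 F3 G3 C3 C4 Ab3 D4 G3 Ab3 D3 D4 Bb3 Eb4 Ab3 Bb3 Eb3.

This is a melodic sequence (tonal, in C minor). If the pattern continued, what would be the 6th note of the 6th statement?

The unit is 6 notes. Position-6 pitches of the 3 shown cells: C3, D3, Eb3.
Extending up a 2nd: F3 → G3 → Ab3.

Ab3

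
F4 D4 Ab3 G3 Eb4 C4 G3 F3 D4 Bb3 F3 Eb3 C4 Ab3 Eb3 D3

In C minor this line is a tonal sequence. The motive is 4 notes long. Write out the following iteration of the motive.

Unit = 4 notes; the statements start on F4, Eb4, D4, C4, moving down a 2nd each time.
From Bb3 the diatonic shape gives Bb3 G3 D3 C3.

Bb3 G3 D3 C3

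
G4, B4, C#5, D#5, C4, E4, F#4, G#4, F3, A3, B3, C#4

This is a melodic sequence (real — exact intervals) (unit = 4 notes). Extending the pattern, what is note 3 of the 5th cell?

The unit is 4 notes. Position-3 pitches of the 3 shown cells: C#5, F#4, B3.
Each moves down a 5th. Continuing: E3 → A2.

A2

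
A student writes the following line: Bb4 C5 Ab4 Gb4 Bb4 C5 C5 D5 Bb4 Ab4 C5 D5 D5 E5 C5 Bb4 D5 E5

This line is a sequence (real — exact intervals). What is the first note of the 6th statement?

With a 6-note motive the entries are Bb4, C5, D5, each up a 2nd from the previous.
Extending the heads up a 2nd: E5 → F#5 → G#5.

G#5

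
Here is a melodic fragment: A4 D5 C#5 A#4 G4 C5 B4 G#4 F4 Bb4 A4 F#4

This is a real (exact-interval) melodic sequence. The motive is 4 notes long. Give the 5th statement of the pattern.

Db4 Gb4 F4 D4

With a 4-note motive the entries are A4, G4, F4, each down a 2nd from the previous.
Continuing the starts: Eb4 → Db4.
From Db4 the exact shape gives Db4 Gb4 F4 D4.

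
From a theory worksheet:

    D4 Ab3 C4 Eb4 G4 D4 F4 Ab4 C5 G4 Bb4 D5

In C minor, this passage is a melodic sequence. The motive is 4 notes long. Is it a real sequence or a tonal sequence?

Every note is diatonic to C minor.
Cell 1 has -6 semitones from note 1 to 2, but cell 2 has -5 — the interval quality changes while the contour stays the same, which is the hallmark of a tonal sequence.

tonal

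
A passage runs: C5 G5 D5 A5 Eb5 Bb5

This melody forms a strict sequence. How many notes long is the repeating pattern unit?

Try groups of 2 (3 cells in 6 notes):
C5 G5 | D5 A5 | Eb5 Bb5
Each cell is the previous one up a 2nd — so the unit is 2 notes.

2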